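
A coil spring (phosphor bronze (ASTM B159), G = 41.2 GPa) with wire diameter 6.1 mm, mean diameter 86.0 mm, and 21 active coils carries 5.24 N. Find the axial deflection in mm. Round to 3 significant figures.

k = Gd⁴/(8D³N_a) = (41.2×10³)(6.1⁴)/(8·86.0³·21) = 0.53384 N/mm
δ = F/k = 5.24 / 0.53384 = 9.8157 mm

9.82 mm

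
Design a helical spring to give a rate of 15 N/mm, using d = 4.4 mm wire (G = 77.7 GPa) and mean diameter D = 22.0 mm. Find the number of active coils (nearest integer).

23

N_a = Gd⁴/(8D³k) = (77.7×10³ × 4.4⁴)/(8 × 22.0³ × 15)
    = 2.91227e+07 / 1.27776e+06 = 22.79 → 23 coils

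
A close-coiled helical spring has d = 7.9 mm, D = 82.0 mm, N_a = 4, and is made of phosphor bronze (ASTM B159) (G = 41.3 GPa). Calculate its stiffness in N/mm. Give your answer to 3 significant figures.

9.12 N/mm

k = Gd⁴/(8D³N_a) = (41.3×10³ × 7.9⁴) / (8 × 82.0³ × 4)
  = 1.60864e+08 / 1.76438e+07 = 9.1173 N/mm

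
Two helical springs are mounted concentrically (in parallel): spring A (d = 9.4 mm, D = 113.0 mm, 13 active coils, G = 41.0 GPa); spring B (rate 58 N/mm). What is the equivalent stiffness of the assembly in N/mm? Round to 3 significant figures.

k_A = Gd⁴/(8D³N_a) = (41.0×10³)(9.4⁴)/(8·113.0³·13) = 2.1332 N/mm
Parallel: k_eq = 2.1332 + 58 = 60.133 N/mm

60.1 N/mm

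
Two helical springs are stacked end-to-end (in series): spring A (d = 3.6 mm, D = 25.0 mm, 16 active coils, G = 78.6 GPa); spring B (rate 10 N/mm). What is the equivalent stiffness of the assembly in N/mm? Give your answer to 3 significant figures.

k_A = Gd⁴/(8D³N_a) = (78.6×10³)(3.6⁴)/(8·25.0³·16) = 6.6009 N/mm
Series: 1/k_eq = 1/6.6009 + 1/10 = 0.25149; k_eq = 3.9762 N/mm

3.98 N/mm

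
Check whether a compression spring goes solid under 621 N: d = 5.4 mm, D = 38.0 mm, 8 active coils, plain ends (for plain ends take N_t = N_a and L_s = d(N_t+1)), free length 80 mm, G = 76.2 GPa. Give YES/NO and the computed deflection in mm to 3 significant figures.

k = Gd⁴/(8D³N_a) = (76.2×10³)(5.4⁴)/(8·38.0³·8) = 18.45 N/mm
N_t = 8; L_s = 5.4·9 = 48.6 mm; δ_solid = L₀ − L_s = 80 − 48.6 = 31.4 mm
δ = F/k = 621/18.45 = 33.658 mm
δ ≥ δ_solid → spring goes solid

YES, δ = 33.7 mm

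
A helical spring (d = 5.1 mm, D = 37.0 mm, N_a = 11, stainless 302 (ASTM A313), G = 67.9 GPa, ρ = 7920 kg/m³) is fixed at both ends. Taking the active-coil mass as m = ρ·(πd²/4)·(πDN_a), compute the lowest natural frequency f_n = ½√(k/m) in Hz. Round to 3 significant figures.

112 Hz

k = Gd⁴/(8D³N_a) = (67.9×10³)(5.1⁴)/(8·37.0³·11) = 10.305 N/mm = 10305 N/m
Wire length L = πDN_a = π·37.0·11 = 1278.6 mm
m = ρ·(πd²/4)·L = 7920 × 20.428×10⁻⁶ m² × 1.2786 m = 0.20687 kg
f_n = ½√(k/m) = 0.5·√(10305/0.20687) = 0.5·√(49815) = 111.6 Hz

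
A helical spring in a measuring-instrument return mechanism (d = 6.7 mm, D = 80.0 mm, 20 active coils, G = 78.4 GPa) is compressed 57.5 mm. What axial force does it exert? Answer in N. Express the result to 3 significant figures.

k = Gd⁴/(8D³N_a) = (78.4×10³)(6.7⁴)/(8·80.0³·20) = 1.9285 N/mm
F = k·δ = 1.9285 × 57.5 = 110.89 N

111 N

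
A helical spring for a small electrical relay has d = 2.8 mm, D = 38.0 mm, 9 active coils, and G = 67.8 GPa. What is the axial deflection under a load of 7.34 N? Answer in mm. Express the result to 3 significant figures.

k = Gd⁴/(8D³N_a) = (67.8×10³)(2.8⁴)/(8·38.0³·9) = 1.0548 N/mm
δ = F/k = 7.34 / 1.0548 = 6.9585 mm

6.96 mm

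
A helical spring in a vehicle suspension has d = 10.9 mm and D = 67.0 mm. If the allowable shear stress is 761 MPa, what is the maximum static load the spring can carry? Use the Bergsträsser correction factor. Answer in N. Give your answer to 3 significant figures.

4690 N

C = D/d = 67.0/10.9 = 6.1468
K_B = (4C+2)/(4C−3) = 26.587/21.587 = 1.2316
τ_max = K·8FD/(πd³) → F_max = τ_allow·πd³/(8DK)
F_max = 761·π·10.9³/(8·67.0·1.2316) = 3.0961e+06/660.15 = 4690 N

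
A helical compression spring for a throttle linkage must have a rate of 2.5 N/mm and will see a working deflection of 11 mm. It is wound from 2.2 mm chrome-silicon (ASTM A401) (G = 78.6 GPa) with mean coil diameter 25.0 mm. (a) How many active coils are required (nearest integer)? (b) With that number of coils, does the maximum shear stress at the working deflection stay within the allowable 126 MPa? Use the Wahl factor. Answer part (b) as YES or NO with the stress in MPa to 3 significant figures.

(a) 6 coils; (b) NO, τ_max = 182 MPa

N_a = Gd⁴/(8D³k) = (78.6×10³)(2.2⁴)/(8·25.0³·2.5) = 5.892 → N_a = 6
Actual rate k = Gd⁴/(8D³·6) = 2.455 N/mm
Working load F = kδ = 2.455·11 = 27.005 N
C = 25.0/2.2 = 11.3636; K_W = (4C−1)/(4C−4)+0.615/C = 1.1265
τ_max = K_W·8FD/(πd³) = 1.1265·161.46 = 181.88 MPa
τ_max > 126 MPa → exceeds allowable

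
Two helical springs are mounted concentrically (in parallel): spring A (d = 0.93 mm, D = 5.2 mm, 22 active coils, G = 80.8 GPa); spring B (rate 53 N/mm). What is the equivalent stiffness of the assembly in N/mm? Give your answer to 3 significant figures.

55.4 N/mm

k_A = Gd⁴/(8D³N_a) = (80.8×10³)(0.93⁴)/(8·5.2³·22) = 2.4424 N/mm
Parallel: k_eq = 2.4424 + 53 = 55.442 N/mm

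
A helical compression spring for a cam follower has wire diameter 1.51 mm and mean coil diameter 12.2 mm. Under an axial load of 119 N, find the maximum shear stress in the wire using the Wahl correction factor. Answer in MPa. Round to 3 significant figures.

Spring index C = D/d = 12.2/1.51 = 8.0795
K_W = (4C−1)/(4C−4) + 0.615/C = 31.318/28.318 + 0.0761 = 1.1821
τ₀ = 8FD/(πd³) = 8·119·12.2/(π·1.51³) = 11614.4/10.816 = 1073.8 MPa
τ_max = K·τ₀ = 1.1821 × 1073.8 = 1269.3 MPa

1270 MPa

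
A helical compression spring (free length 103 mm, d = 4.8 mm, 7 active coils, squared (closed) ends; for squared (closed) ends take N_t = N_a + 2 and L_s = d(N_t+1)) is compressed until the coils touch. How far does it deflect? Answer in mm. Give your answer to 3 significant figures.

N_t = 9; L_s = 4.8·10 = 48 mm
δ_solid = L₀ − L_s = 103 − 48 = 55 mm

55.0 mm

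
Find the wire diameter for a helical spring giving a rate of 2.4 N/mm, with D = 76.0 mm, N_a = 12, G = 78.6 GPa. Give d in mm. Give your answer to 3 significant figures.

d = (8D³N_a·k / G)^(1/4) = (8·76.0³·12·2.4 / (78.6×10³))^0.25
  = (1286.8)^0.25 = 5.9893 mm

5.99 mm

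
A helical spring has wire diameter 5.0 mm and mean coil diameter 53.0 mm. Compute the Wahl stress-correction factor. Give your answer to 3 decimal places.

1.136

C = D/d = 53.0/5.0 = 10.6000
K_W = (4C−1)/(4C−4) + 0.615/C = 41.400/38.400 + 0.0580 = 1.1361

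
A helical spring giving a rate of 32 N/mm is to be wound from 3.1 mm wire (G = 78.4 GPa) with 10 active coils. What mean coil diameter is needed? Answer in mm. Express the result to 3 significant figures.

D = (Gd⁴/(8N_a·k))^(1/3) = (78.4×10³·3.1⁴/(8·10·32))^(1/3)
  = (2828.28)^(1/3) = 14.1419 mm

14.1 mm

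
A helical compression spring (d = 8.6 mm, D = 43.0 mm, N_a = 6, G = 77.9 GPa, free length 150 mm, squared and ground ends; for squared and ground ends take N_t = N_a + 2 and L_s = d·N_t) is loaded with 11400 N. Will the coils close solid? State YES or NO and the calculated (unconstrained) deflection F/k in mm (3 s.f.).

k = Gd⁴/(8D³N_a) = (77.9×10³)(8.6⁴)/(8·43.0³·6) = 111.66 N/mm
N_t = 8; L_s = 8.6·8 = 68.8 mm; δ_solid = L₀ − L_s = 150 − 68.8 = 81.2 mm
δ = F/k = 11400/111.66 = 102.1 mm
δ ≥ δ_solid → spring goes solid

YES, δ = 102 mm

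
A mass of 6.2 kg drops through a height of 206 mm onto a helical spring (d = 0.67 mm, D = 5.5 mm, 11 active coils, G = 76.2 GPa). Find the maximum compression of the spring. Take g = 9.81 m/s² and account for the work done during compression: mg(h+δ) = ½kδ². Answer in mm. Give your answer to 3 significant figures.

k = Gd⁴/(8D³N_a) = (76.2×10³)(0.67⁴)/(8·5.5³·11) = 1.0488 N/mm
W = mg = 6.2 × 9.81 = 60.822 N
½kδ² − Wδ − Wh = 0 → δ = (W + √(W² + 2kWh))/k
δ = (60.822 + √(3699.3 + 26281))/1.0488 = (60.822 + 173.15)/1.0488 = 223.09 mm

223 mm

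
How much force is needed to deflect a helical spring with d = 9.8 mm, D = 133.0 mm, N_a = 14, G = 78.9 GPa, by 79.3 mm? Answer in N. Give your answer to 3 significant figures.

219 N

k = Gd⁴/(8D³N_a) = (78.9×10³)(9.8⁴)/(8·133.0³·14) = 2.7619 N/mm
F = k·δ = 2.7619 × 79.3 = 219.02 N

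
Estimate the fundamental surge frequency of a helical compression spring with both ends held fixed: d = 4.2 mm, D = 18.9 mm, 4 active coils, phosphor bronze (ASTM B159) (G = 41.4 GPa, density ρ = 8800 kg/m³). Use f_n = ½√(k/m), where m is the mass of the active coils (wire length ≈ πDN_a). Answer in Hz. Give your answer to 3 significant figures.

k = Gd⁴/(8D³N_a) = (41.4×10³)(4.2⁴)/(8·18.9³·4) = 59.63 N/mm = 59630 N/m
Wire length L = πDN_a = π·18.9·4 = 237.5 mm
m = ρ·(πd²/4)·L = 8800 × 13.854×10⁻⁶ m² × 0.2375 m = 0.028956 kg
f_n = ½√(k/m) = 0.5·√(59630/0.028956) = 0.5·√(2.0593e+06) = 717.51 Hz

718 Hz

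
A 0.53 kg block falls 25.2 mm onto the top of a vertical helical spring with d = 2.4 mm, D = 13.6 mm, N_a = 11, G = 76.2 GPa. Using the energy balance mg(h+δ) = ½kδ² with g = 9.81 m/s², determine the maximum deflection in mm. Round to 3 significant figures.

5.27 mm

k = Gd⁴/(8D³N_a) = (76.2×10³)(2.4⁴)/(8·13.6³·11) = 11.421 N/mm
W = mg = 0.53 × 9.81 = 5.1993 N
½kδ² − Wδ − Wh = 0 → δ = (W + √(W² + 2kWh))/k
δ = (5.1993 + √(27.033 + 2992.79))/11.421 = (5.1993 + 54.953)/11.421 = 5.2668 mm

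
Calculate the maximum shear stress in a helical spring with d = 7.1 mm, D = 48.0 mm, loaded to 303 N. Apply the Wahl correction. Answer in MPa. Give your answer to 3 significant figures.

126 MPa

Spring index C = D/d = 48.0/7.1 = 6.7606
K_W = (4C−1)/(4C−4) + 0.615/C = 26.042/23.042 + 0.0910 = 1.2212
τ₀ = 8FD/(πd³) = 8·303·48.0/(π·7.1³) = 116352/1124.4 = 103.48 MPa
τ_max = K·τ₀ = 1.2212 × 103.48 = 126.36 MPa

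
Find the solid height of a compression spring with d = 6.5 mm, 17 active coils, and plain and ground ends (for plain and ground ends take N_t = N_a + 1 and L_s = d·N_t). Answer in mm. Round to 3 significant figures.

plain and ground ends: N_t = N_a + 1 = 17 + 1 = 18
L_s = d·N_t = 6.5 × 18 = 117 mm

117 mm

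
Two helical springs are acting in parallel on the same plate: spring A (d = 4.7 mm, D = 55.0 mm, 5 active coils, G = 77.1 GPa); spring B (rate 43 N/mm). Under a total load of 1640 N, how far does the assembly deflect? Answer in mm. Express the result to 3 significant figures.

k_A = Gd⁴/(8D³N_a) = (77.1×10³)(4.7⁴)/(8·55.0³·5) = 5.6532 N/mm
Parallel: k_eq = 5.6532 + 43 = 48.653 N/mm
δ = F/k_eq = 1640/48.653 = 33.708 mm

33.7 mm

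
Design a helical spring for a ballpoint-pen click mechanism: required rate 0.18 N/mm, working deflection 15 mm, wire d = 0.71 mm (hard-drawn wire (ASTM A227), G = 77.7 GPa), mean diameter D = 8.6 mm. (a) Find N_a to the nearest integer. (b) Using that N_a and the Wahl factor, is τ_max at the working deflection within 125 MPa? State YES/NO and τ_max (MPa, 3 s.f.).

N_a = Gd⁴/(8D³k) = (77.7×10³)(0.71⁴)/(8·8.6³·0.18) = 21.56 → N_a = 22
Actual rate k = Gd⁴/(8D³·22) = 0.17638 N/mm
Working load F = kδ = 0.17638·15 = 2.6457 N
C = 8.6/0.71 = 12.1127; K_W = (4C−1)/(4C−4)+0.615/C = 1.1183
τ_max = K_W·8FD/(πd³) = 1.1183·161.88 = 181.03 MPa
τ_max > 125 MPa → exceeds allowable

(a) 22 coils; (b) NO, τ_max = 181 MPa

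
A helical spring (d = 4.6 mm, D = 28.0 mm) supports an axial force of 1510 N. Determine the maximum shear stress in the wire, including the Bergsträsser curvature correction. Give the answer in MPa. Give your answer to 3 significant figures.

1370 MPa

Spring index C = D/d = 28.0/4.6 = 6.0870
K_B = (4C+2)/(4C−3) = 26.348/21.348 = 1.2342
τ₀ = 8FD/(πd³) = 8·1510·28.0/(π·4.6³) = 338240/305.79 = 1106.1 MPa
τ_max = K·τ₀ = 1.2342 × 1106.1 = 1365.2 MPa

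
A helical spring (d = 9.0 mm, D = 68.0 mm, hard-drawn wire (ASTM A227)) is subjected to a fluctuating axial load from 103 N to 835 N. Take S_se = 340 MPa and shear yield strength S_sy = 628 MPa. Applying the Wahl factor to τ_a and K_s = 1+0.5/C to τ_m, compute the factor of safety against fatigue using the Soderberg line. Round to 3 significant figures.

C = D/d = 68.0/9.0 = 7.5556; K_W = (4C−1)/(4C−4)+0.615/C = 1.1958; K_s = 1+0.5/C = 1.0662
F_a = (F_max−F_min)/2 = 366 N; F_m = (F_max+F_min)/2 = 469 N
τ_a = K_W·8F_aD/(πd³) = 1.1958 × 86.937 = 103.96 MPa
τ_m = K_s·8F_mD/(πd³) = 1.0662 × 111.4 = 118.77 MPa
Soderberg: 1/n_f = τ_a/S_se + τ_m/S_sy = 103.96/340 + 118.77/628 = 0.30576 + 0.18913 = 0.49489
n_f = 1/0.49489 = 2.021

2.02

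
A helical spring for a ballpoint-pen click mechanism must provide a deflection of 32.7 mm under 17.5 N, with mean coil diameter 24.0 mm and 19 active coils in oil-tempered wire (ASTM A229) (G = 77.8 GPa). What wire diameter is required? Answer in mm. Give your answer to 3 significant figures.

Required rate k = F/δ = 17.5/32.7 = 0.53517 N/mm
d = (8D³N_a·k / G)^(1/4) = (8·24.0³·19·0.53517 / (77.8×10³))^0.25
  = (14.454)^0.25 = 1.9498 mm

1.95 mm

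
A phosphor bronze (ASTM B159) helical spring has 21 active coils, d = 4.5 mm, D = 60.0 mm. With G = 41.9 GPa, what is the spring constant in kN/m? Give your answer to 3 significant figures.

0.473 kN/m

k = Gd⁴/(8D³N_a) = (41.9×10³ × 4.5⁴) / (8 × 60.0³ × 21)
  = 1.71816e+07 / 3.6288e+07 = 0.47348 N/mm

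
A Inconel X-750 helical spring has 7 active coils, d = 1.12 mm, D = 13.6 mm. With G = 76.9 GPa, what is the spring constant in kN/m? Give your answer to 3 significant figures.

k = Gd⁴/(8D³N_a) = (76.9×10³ × 1.12⁴) / (8 × 13.6³ × 7)
  = 121004 / 140866 = 0.859 N/mm

0.859 kN/m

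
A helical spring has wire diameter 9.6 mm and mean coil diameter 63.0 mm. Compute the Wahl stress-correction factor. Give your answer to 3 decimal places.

C = D/d = 63.0/9.6 = 6.5625
K_W = (4C−1)/(4C−4) + 0.615/C = 25.250/22.250 + 0.0937 = 1.2285

1.229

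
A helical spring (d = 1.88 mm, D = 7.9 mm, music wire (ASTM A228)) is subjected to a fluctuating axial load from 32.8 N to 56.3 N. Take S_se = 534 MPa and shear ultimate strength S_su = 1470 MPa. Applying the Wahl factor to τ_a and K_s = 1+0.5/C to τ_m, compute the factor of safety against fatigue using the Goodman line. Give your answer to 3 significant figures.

C = D/d = 7.9/1.88 = 4.2021; K_W = (4C−1)/(4C−4)+0.615/C = 1.3806; K_s = 1+0.5/C = 1.1190
F_a = (F_max−F_min)/2 = 11.75 N; F_m = (F_max+F_min)/2 = 44.55 N
τ_a = K_W·8F_aD/(πd³) = 1.3806 × 35.574 = 49.112 MPa
τ_m = K_s·8F_mD/(πd³) = 1.1190 × 134.88 = 150.93 MPa
Goodman: 1/n_f = τ_a/S_se + τ_m/S_su = 49.112/534 + 150.93/1470 = 0.09197 + 0.10267 = 0.19464
n_f = 1/0.19464 = 5.138

5.14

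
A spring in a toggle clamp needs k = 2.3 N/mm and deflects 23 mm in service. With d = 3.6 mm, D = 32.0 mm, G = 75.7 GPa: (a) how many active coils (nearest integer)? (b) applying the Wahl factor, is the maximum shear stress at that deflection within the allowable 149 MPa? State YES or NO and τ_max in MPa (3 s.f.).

(a) 21 coils; (b) YES, τ_max = 108 MPa

N_a = Gd⁴/(8D³k) = (75.7×10³)(3.6⁴)/(8·32.0³·2.3) = 21.09 → N_a = 21
Actual rate k = Gd⁴/(8D³·21) = 2.3097 N/mm
Working load F = kδ = 2.3097·23 = 53.122 N
C = 32.0/3.6 = 8.8889; K_W = (4C−1)/(4C−4)+0.615/C = 1.1643
τ_max = K_W·8FD/(πd³) = 1.1643·92.781 = 108.02 MPa
τ_max ≤ 149 MPa → acceptable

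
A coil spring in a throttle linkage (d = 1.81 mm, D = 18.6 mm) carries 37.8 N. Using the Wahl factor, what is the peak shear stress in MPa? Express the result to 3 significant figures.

344 MPa

Spring index C = D/d = 18.6/1.81 = 10.2762
K_W = (4C−1)/(4C−4) + 0.615/C = 40.105/37.105 + 0.0598 = 1.1407
τ₀ = 8FD/(πd³) = 8·37.8·18.6/(π·1.81³) = 5624.64/18.629 = 301.93 MPa
τ_max = K·τ₀ = 1.1407 × 301.93 = 344.41 MPa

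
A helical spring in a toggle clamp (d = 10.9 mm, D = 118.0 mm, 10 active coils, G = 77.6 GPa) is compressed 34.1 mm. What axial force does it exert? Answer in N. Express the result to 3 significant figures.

k = Gd⁴/(8D³N_a) = (77.6×10³)(10.9⁴)/(8·118.0³·10) = 8.3336 N/mm
F = k·δ = 8.3336 × 34.1 = 284.18 N

284 N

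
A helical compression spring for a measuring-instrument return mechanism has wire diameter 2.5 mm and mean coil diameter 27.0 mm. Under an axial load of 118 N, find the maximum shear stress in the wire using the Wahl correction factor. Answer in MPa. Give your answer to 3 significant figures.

Spring index C = D/d = 27.0/2.5 = 10.8000
K_W = (4C−1)/(4C−4) + 0.615/C = 42.200/39.200 + 0.0569 = 1.1335
τ₀ = 8FD/(πd³) = 8·118·27.0/(π·2.5³) = 25488/49.087 = 519.24 MPa
τ_max = K·τ₀ = 1.1335 × 519.24 = 588.54 MPa

589 MPa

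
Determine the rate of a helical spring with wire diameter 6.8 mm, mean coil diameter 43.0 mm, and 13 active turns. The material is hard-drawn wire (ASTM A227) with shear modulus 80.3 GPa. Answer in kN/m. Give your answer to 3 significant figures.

k = Gd⁴/(8D³N_a) = (80.3×10³ × 6.8⁴) / (8 × 43.0³ × 13)
  = 1.71692e+08 / 8.26873e+06 = 20.764 N/mm

20.8 kN/m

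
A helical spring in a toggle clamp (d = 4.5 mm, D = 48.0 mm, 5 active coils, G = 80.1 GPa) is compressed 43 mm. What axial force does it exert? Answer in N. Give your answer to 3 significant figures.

k = Gd⁴/(8D³N_a) = (80.1×10³)(4.5⁴)/(8·48.0³·5) = 7.425 N/mm
F = k·δ = 7.425 × 43 = 319.28 N

319 N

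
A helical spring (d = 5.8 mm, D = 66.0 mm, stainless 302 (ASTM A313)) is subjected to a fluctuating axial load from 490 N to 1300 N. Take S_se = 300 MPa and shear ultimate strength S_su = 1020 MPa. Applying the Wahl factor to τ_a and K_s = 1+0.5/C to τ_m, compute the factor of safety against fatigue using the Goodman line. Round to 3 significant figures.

C = D/d = 66.0/5.8 = 11.3793; K_W = (4C−1)/(4C−4)+0.615/C = 1.1263; K_s = 1+0.5/C = 1.0439
F_a = (F_max−F_min)/2 = 405 N; F_m = (F_max+F_min)/2 = 895 N
τ_a = K_W·8F_aD/(πd³) = 1.1263 × 348.86 = 392.93 MPa
τ_m = K_s·8F_mD/(πd³) = 1.0439 × 770.94 = 804.82 MPa
Goodman: 1/n_f = τ_a/S_se + τ_m/S_su = 392.93/300 + 804.82/1020 = 1.30975 + 0.78904 = 2.0988
n_f = 1/2.0988 = 0.4765

0.476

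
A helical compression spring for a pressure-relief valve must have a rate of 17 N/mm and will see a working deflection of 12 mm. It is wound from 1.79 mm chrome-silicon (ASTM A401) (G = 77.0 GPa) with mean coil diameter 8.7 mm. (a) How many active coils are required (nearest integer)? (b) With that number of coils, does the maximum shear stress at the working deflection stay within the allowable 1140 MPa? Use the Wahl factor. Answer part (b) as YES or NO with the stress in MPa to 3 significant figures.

(a) 9 coils; (b) YES, τ_max = 1020 MPa

N_a = Gd⁴/(8D³k) = (77.0×10³)(1.79⁴)/(8·8.7³·17) = 8.827 → N_a = 9
Actual rate k = Gd⁴/(8D³·9) = 16.673 N/mm
Working load F = kδ = 16.673·12 = 200.08 N
C = 8.7/1.79 = 4.8603; K_W = (4C−1)/(4C−4)+0.615/C = 1.3208
τ_max = K_W·8FD/(πd³) = 1.3208·772.85 = 1020.8 MPa
τ_max ≤ 1140 MPa → acceptable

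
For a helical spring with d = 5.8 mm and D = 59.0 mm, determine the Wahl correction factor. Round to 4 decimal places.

1.1422

C = D/d = 59.0/5.8 = 10.1724
K_W = (4C−1)/(4C−4) + 0.615/C = 39.690/36.690 + 0.0605 = 1.1422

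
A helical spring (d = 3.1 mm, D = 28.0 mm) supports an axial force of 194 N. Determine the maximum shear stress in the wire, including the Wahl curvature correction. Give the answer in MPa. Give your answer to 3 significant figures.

Spring index C = D/d = 28.0/3.1 = 9.0323
K_W = (4C−1)/(4C−4) + 0.615/C = 35.129/32.129 + 0.0681 = 1.1615
τ₀ = 8FD/(πd³) = 8·194·28.0/(π·3.1³) = 43456/93.591 = 464.32 MPa
τ_max = K·τ₀ = 1.1615 × 464.32 = 539.29 MPa

539 MPa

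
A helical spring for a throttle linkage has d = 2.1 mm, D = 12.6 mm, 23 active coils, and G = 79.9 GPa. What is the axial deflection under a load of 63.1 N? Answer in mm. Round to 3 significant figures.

k = Gd⁴/(8D³N_a) = (79.9×10³)(2.1⁴)/(8·12.6³·23) = 4.2218 N/mm
δ = F/k = 63.1 / 4.2218 = 14.946 mm

14.9 mm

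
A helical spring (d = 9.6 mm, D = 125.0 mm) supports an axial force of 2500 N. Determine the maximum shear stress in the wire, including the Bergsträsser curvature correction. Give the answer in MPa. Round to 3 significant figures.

Spring index C = D/d = 125.0/9.6 = 13.0208
K_B = (4C+2)/(4C−3) = 54.083/49.083 = 1.1019
τ₀ = 8FD/(πd³) = 8·2500·125.0/(π·9.6³) = 2.5e+06/2779.5 = 899.45 MPa
τ_max = K·τ₀ = 1.1019 × 899.45 = 991.07 MPa

991 MPa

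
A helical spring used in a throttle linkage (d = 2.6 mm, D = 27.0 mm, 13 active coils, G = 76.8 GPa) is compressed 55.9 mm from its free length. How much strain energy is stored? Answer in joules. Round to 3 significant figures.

2.68 J

k = Gd⁴/(8D³N_a) = (76.8×10³)(2.6⁴)/(8·27.0³·13) = 1.7145 N/mm
U = ½kδ² = 0.5 × 1.7145 × 55.9² = 2678.7 N·mm = 2.6787 J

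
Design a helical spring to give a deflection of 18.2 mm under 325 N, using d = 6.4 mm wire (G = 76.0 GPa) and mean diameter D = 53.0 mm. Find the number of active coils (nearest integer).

Required rate k = F/δ = 325/18.2 = 17.857 N/mm
N_a = Gd⁴/(8D³k) = (76.0×10³ × 6.4⁴)/(8 × 53.0³ × 17.857)
    = 1.27507e+08 / 2.12681e+07 = 5.995 → 6 coils

6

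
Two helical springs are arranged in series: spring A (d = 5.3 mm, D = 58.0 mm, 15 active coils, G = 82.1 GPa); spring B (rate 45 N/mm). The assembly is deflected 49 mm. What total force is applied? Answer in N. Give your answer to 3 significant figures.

k_A = Gd⁴/(8D³N_a) = (82.1×10³)(5.3⁴)/(8·58.0³·15) = 2.7668 N/mm
Series: 1/k_eq = 1/2.7668 + 1/45 = 0.38365; k_eq = 2.6066 N/mm
F = k_eq·δ = 2.6066·49 = 127.72 N

128 N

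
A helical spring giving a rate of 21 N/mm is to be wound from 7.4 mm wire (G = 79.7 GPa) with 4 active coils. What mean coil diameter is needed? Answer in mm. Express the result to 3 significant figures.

70.8 mm

D = (Gd⁴/(8N_a·k))^(1/3) = (79.7×10³·7.4⁴/(8·4·21))^(1/3)
  = (355644)^(1/3) = 70.8498 mm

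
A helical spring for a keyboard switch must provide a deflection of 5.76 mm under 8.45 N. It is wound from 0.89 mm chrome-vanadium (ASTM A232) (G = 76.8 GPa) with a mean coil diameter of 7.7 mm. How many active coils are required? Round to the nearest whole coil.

Required rate k = F/δ = 8.45/5.76 = 1.467 N/mm
N_a = Gd⁴/(8D³k) = (76.8×10³ × 0.89⁴)/(8 × 7.7³ × 1.467)
    = 48186 / 5357.92 = 8.993 → 9 coils

9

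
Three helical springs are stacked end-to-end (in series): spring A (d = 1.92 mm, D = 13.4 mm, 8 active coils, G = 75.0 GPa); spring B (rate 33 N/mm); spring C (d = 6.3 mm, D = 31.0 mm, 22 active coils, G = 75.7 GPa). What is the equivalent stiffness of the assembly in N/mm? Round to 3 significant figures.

k_A = Gd⁴/(8D³N_a) = (75.0×10³)(1.92⁴)/(8·13.4³·8) = 6.6187 N/mm
k_C = Gd⁴/(8D³N_a) = (75.7×10³)(6.3⁴)/(8·31.0³·22) = 22.744 N/mm
Series: 1/k_eq = 1/6.6187 + 1/33 + 1/22.744 = 0.22536; k_eq = 4.4374 N/mm

4.44 N/mm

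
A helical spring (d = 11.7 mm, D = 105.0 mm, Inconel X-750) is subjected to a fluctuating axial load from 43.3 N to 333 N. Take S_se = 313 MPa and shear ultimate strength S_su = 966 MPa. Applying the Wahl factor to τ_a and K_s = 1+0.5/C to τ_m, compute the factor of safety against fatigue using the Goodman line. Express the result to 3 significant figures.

8.05

C = D/d = 105.0/11.7 = 8.9744; K_W = (4C−1)/(4C−4)+0.615/C = 1.1626; K_s = 1+0.5/C = 1.0557
F_a = (F_max−F_min)/2 = 144.85 N; F_m = (F_max+F_min)/2 = 188.15 N
τ_a = K_W·8F_aD/(πd³) = 1.1626 × 24.182 = 28.113 MPa
τ_m = K_s·8F_mD/(πd³) = 1.0557 × 31.411 = 33.161 MPa
Goodman: 1/n_f = τ_a/S_se + τ_m/S_su = 28.113/313 + 33.161/966 = 0.08982 + 0.03433 = 0.12415
n_f = 1/0.12415 = 8.055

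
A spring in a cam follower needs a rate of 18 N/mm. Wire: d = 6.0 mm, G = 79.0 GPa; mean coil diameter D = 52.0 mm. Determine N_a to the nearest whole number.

5

N_a = Gd⁴/(8D³k) = (79.0×10³ × 6.0⁴)/(8 × 52.0³ × 18)
    = 1.02384e+08 / 2.02476e+07 = 5.057 → 5 coils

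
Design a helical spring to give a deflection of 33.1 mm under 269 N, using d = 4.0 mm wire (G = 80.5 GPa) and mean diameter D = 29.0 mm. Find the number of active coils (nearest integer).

13

Required rate k = F/δ = 269/33.1 = 8.1269 N/mm
N_a = Gd⁴/(8D³k) = (80.5×10³ × 4.0⁴)/(8 × 29.0³ × 8.1269)
    = 2.0608e+07 / 1.58565e+06 = 13 → 13 coils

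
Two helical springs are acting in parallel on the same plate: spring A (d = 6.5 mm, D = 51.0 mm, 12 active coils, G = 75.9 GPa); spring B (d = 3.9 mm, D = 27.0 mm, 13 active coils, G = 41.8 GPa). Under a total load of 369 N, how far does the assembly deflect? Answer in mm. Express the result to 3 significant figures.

24.0 mm

k_A = Gd⁴/(8D³N_a) = (75.9×10³)(6.5⁴)/(8·51.0³·12) = 10.639 N/mm
k_B = Gd⁴/(8D³N_a) = (41.8×10³)(3.9⁴)/(8·27.0³·13) = 4.724 N/mm
Parallel: k_eq = 10.639 + 4.724 = 15.363 N/mm
δ = F/k_eq = 369/15.363 = 24.018 mm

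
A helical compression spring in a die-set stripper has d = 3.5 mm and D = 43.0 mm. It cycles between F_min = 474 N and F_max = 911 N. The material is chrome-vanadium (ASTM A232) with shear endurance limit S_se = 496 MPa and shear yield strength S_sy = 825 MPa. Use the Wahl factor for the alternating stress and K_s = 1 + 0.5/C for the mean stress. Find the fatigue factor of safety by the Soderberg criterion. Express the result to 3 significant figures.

C = D/d = 43.0/3.5 = 12.2857; K_W = (4C−1)/(4C−4)+0.615/C = 1.1165; K_s = 1+0.5/C = 1.0407
F_a = (F_max−F_min)/2 = 218.5 N; F_m = (F_max+F_min)/2 = 692.5 N
τ_a = K_W·8F_aD/(πd³) = 1.1165 × 558.03 = 623.05 MPa
τ_m = K_s·8F_mD/(πd³) = 1.0407 × 1768.6 = 1840.6 MPa
Soderberg: 1/n_f = τ_a/S_se + τ_m/S_sy = 623.05/496 + 1840.6/825 = 1.25614 + 2.23098 = 3.4871
n_f = 1/3.4871 = 0.2868

0.287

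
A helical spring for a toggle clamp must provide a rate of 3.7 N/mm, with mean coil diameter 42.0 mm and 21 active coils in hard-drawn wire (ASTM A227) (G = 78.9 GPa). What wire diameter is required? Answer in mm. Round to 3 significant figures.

d = (8D³N_a·k / G)^(1/4) = (8·42.0³·21·3.7 / (78.9×10³))^0.25
  = (583.69)^0.25 = 4.9152 mm

4.92 mm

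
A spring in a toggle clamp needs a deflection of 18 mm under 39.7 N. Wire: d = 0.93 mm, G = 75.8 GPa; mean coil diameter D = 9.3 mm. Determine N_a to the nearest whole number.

Required rate k = F/δ = 39.7/18 = 2.2056 N/mm
N_a = Gd⁴/(8D³k) = (75.8×10³ × 0.93⁴)/(8 × 9.3³ × 2.2056)
    = 56702.3 / 14192.4 = 3.995 → 4 coils

4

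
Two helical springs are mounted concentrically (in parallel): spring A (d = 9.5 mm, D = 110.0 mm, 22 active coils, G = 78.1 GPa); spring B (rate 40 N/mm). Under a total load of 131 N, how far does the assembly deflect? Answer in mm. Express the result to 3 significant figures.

k_A = Gd⁴/(8D³N_a) = (78.1×10³)(9.5⁴)/(8·110.0³·22) = 2.7155 N/mm
Parallel: k_eq = 2.7155 + 40 = 42.716 N/mm
δ = F/k_eq = 131/42.716 = 3.0668 mm

3.07 mm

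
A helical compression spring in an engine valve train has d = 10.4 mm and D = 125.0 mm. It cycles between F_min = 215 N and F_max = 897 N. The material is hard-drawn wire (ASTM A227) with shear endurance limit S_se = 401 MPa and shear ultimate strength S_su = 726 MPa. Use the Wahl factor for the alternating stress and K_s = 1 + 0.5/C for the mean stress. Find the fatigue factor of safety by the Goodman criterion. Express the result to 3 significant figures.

2.02

C = D/d = 125.0/10.4 = 12.0192; K_W = (4C−1)/(4C−4)+0.615/C = 1.1192; K_s = 1+0.5/C = 1.0416
F_a = (F_max−F_min)/2 = 341 N; F_m = (F_max+F_min)/2 = 556 N
τ_a = K_W·8F_aD/(πd³) = 1.1192 × 96.495 = 108 MPa
τ_m = K_s·8F_mD/(πd³) = 1.0416 × 157.33 = 163.88 MPa
Goodman: 1/n_f = τ_a/S_se + τ_m/S_su = 108/401 + 163.88/726 = 0.26933 + 0.22573 = 0.49506
n_f = 1/0.49506 = 2.02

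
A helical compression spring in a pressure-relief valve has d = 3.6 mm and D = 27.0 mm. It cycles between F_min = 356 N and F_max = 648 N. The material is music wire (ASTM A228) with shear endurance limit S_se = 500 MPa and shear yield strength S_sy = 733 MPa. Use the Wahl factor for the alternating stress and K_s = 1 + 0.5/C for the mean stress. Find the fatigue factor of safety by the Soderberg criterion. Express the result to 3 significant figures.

C = D/d = 27.0/3.6 = 7.5000; K_W = (4C−1)/(4C−4)+0.615/C = 1.1974; K_s = 1+0.5/C = 1.0667
F_a = (F_max−F_min)/2 = 146 N; F_m = (F_max+F_min)/2 = 502 N
τ_a = K_W·8F_aD/(πd³) = 1.1974 × 215.15 = 257.62 MPa
τ_m = K_s·8F_mD/(πd³) = 1.0667 × 739.78 = 789.09 MPa
Soderberg: 1/n_f = τ_a/S_se + τ_m/S_sy = 257.62/500 + 789.09/733 = 0.51524 + 1.07653 = 1.5918
n_f = 1/1.5918 = 0.6282

0.628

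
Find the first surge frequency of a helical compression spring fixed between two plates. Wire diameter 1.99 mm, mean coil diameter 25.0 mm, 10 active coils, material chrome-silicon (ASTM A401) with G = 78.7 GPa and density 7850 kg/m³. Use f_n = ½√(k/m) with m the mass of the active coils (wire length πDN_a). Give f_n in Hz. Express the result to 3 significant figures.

113 Hz

k = Gd⁴/(8D³N_a) = (78.7×10³)(1.99⁴)/(8·25.0³·10) = 0.98736 N/mm = 987.36 N/m
Wire length L = πDN_a = π·25.0·10 = 785.4 mm
m = ρ·(πd²/4)·L = 7850 × 3.1103×10⁻⁶ m² × 0.7854 m = 0.019176 kg
f_n = ½√(k/m) = 0.5·√(987.36/0.019176) = 0.5·√(51490) = 113.46 Hz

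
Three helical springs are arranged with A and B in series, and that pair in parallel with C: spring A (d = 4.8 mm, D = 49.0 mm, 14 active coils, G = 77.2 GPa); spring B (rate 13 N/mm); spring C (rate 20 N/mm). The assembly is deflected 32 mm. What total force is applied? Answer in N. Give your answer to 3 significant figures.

720 N

k_A = Gd⁴/(8D³N_a) = (77.2×10³)(4.8⁴)/(8·49.0³·14) = 3.1101 N/mm
Springs A,B series: k_AB = 1/(1/3.1101+1/13) = 2.5097 N/mm; parallel with C: k_eq = 2.5097+20 = 22.51 N/mm
F = k_eq·δ = 22.51·32 = 720.31 N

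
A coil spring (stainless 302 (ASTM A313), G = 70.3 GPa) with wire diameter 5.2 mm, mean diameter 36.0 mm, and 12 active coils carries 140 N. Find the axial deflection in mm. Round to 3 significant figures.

k = Gd⁴/(8D³N_a) = (70.3×10³)(5.2⁴)/(8·36.0³·12) = 11.476 N/mm
δ = F/k = 140 / 11.476 = 12.199 mm

12.2 mm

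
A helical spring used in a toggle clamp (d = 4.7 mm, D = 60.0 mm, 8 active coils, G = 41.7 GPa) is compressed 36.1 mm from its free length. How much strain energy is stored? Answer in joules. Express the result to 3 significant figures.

0.959 J

k = Gd⁴/(8D³N_a) = (41.7×10³)(4.7⁴)/(8·60.0³·8) = 1.472 N/mm
U = ½kδ² = 0.5 × 1.472 × 36.1² = 959.13 N·mm = 0.95913 J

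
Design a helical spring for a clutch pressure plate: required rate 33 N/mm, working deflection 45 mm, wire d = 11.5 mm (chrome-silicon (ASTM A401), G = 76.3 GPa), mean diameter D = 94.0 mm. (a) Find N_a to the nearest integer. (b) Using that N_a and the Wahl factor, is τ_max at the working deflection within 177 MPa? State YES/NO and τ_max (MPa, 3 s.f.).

(a) 6 coils; (b) NO, τ_max = 280 MPa

N_a = Gd⁴/(8D³k) = (76.3×10³)(11.5⁴)/(8·94.0³·33) = 6.086 → N_a = 6
Actual rate k = Gd⁴/(8D³·6) = 33.473 N/mm
Working load F = kδ = 33.473·45 = 1506.3 N
C = 94.0/11.5 = 8.1739; K_W = (4C−1)/(4C−4)+0.615/C = 1.1798
τ_max = K_W·8FD/(πd³) = 1.1798·237.07 = 279.69 MPa
τ_max > 177 MPa → exceeds allowable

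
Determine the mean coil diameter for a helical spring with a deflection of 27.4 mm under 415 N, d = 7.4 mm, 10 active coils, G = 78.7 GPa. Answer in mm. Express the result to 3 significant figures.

58.0 mm

Required rate k = F/δ = 415/27.4 = 15.146 N/mm
D = (Gd⁴/(8N_a·k))^(1/3) = (78.7×10³·7.4⁴/(8·10·15.146))^(1/3)
  = (194766)^(1/3) = 57.9657 mm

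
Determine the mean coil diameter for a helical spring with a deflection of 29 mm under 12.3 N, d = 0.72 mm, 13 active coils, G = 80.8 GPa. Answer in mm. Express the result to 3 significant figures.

Required rate k = F/δ = 12.3/29 = 0.42414 N/mm
D = (Gd⁴/(8N_a·k))^(1/3) = (80.8×10³·0.72⁴/(8·13·0.42414))^(1/3)
  = (492.267)^(1/3) = 7.8959 mm

7.90 mm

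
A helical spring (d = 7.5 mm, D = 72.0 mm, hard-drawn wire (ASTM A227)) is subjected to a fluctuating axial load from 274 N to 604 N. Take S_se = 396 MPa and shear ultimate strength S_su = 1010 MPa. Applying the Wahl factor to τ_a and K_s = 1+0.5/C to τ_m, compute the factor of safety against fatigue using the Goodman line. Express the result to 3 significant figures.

C = D/d = 72.0/7.5 = 9.6000; K_W = (4C−1)/(4C−4)+0.615/C = 1.1513; K_s = 1+0.5/C = 1.0521
F_a = (F_max−F_min)/2 = 165 N; F_m = (F_max+F_min)/2 = 439 N
τ_a = K_W·8F_aD/(πd³) = 1.1513 × 71.709 = 82.556 MPa
τ_m = K_s·8F_mD/(πd³) = 1.0521 × 190.79 = 200.73 MPa
Goodman: 1/n_f = τ_a/S_se + τ_m/S_su = 82.556/396 + 200.73/1010 = 0.20848 + 0.19874 = 0.40721
n_f = 1/0.40721 = 2.456

2.46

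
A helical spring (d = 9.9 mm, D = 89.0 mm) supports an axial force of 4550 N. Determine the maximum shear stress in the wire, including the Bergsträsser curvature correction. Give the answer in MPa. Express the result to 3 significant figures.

1220 MPa

Spring index C = D/d = 89.0/9.9 = 8.9899
K_B = (4C+2)/(4C−3) = 37.960/32.960 = 1.1517
τ₀ = 8FD/(πd³) = 8·4550·89.0/(π·9.9³) = 3.2396e+06/3048.3 = 1062.8 MPa
τ_max = K·τ₀ = 1.1517 × 1062.8 = 1224 MPa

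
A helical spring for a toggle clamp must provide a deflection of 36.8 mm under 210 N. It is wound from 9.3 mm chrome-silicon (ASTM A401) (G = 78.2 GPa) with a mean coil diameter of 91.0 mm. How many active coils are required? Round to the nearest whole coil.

17

Required rate k = F/δ = 210/36.8 = 5.7065 N/mm
N_a = Gd⁴/(8D³k) = (78.2×10³ × 9.3⁴)/(8 × 91.0³ × 5.7065)
    = 5.84977e+08 / 3.44022e+07 = 17 → 17 coils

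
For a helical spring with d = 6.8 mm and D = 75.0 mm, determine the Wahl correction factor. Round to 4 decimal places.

C = D/d = 75.0/6.8 = 11.0294
K_W = (4C−1)/(4C−4) + 0.615/C = 43.118/40.118 + 0.0558 = 1.1305

1.1305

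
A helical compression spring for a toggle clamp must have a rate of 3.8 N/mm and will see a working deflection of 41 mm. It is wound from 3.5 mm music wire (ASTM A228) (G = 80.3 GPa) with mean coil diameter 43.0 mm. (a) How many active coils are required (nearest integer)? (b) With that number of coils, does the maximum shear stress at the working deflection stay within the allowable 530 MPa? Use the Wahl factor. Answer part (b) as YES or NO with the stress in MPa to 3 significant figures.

N_a = Gd⁴/(8D³k) = (80.3×10³)(3.5⁴)/(8·43.0³·3.8) = 4.986 → N_a = 5
Actual rate k = Gd⁴/(8D³·5) = 3.789 N/mm
Working load F = kδ = 3.789·41 = 155.35 N
C = 43.0/3.5 = 12.2857; K_W = (4C−1)/(4C−4)+0.615/C = 1.1165
τ_max = K_W·8FD/(πd³) = 1.1165·396.74 = 442.97 MPa
τ_max ≤ 530 MPa → acceptable

(a) 5 coils; (b) YES, τ_max = 443 MPa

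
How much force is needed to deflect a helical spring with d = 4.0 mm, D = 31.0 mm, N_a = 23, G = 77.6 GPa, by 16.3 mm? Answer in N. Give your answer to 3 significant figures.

59.1 N

k = Gd⁴/(8D³N_a) = (77.6×10³)(4.0⁴)/(8·31.0³·23) = 3.6241 N/mm
F = k·δ = 3.6241 × 16.3 = 59.073 N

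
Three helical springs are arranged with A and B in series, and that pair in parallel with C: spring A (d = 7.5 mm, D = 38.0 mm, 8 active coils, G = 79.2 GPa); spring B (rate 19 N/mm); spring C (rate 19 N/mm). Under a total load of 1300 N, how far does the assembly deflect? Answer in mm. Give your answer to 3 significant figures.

k_A = Gd⁴/(8D³N_a) = (79.2×10³)(7.5⁴)/(8·38.0³·8) = 71.357 N/mm
Springs A,B series: k_AB = 1/(1/71.357+1/19) = 15.005 N/mm; parallel with C: k_eq = 15.005+19 = 34.005 N/mm
δ = F/k_eq = 1300/34.005 = 38.23 mm

38.2 mm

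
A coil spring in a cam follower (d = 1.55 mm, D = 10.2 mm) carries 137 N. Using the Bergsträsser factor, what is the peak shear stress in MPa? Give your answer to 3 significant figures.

Spring index C = D/d = 10.2/1.55 = 6.5806
K_B = (4C+2)/(4C−3) = 28.323/23.323 = 1.2144
τ₀ = 8FD/(πd³) = 8·137·10.2/(π·1.55³) = 11179.2/11.699 = 955.58 MPa
τ_max = K·τ₀ = 1.2144 × 955.58 = 1160.4 MPa

1160 MPa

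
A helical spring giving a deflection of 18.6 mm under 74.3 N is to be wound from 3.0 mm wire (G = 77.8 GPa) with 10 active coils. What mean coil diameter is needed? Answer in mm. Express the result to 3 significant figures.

Required rate k = F/δ = 74.3/18.6 = 3.9946 N/mm
D = (Gd⁴/(8N_a·k))^(1/3) = (77.8×10³·3.0⁴/(8·10·3.9946))^(1/3)
  = (19719.6)^(1/3) = 27.0167 mm

27.0 mm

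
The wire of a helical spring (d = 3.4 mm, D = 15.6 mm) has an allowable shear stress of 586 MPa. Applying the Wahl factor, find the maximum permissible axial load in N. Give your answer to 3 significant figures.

C = D/d = 15.6/3.4 = 4.5882
K_W = (4C−1)/(4C−4) + 0.615/C = 17.353/14.353 + 0.1340 = 1.3431
τ_max = K·8FD/(πd³) → F_max = τ_allow·πd³/(8DK)
F_max = 586·π·3.4³/(8·15.6·1.3431) = 72358/167.61 = 431.69 N

432 N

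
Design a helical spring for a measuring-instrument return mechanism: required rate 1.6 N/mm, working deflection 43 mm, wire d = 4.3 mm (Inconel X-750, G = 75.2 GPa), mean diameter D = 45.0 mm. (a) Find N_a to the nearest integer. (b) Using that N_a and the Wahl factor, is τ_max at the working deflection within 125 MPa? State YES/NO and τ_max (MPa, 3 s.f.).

N_a = Gd⁴/(8D³k) = (75.2×10³)(4.3⁴)/(8·45.0³·1.6) = 22.04 → N_a = 22
Actual rate k = Gd⁴/(8D³·22) = 1.603 N/mm
Working load F = kδ = 1.603·43 = 68.93 N
C = 45.0/4.3 = 10.4651; K_W = (4C−1)/(4C−4)+0.615/C = 1.1380
τ_max = K_W·8FD/(πd³) = 1.1380·99.348 = 113.06 MPa
τ_max ≤ 125 MPa → acceptable

(a) 22 coils; (b) YES, τ_max = 113 MPa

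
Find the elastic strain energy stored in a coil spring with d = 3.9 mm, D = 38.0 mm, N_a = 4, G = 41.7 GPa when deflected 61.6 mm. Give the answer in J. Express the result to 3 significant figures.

k = Gd⁴/(8D³N_a) = (41.7×10³)(3.9⁴)/(8·38.0³·4) = 5.4941 N/mm
U = ½kδ² = 0.5 × 5.4941 × 61.6² = 10424 N·mm = 10.424 J

10.4 J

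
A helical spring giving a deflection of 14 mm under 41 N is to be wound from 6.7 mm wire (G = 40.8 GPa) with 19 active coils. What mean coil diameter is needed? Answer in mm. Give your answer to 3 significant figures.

56.9 mm

Required rate k = F/δ = 41/14 = 2.9286 N/mm
D = (Gd⁴/(8N_a·k))^(1/3) = (40.8×10³·6.7⁴/(8·19·2.9286))^(1/3)
  = (184697)^(1/3) = 56.9491 mm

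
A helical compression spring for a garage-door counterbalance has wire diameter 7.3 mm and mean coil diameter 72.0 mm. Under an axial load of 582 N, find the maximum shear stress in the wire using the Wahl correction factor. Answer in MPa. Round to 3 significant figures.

315 MPa

Spring index C = D/d = 72.0/7.3 = 9.8630
K_W = (4C−1)/(4C−4) + 0.615/C = 38.452/35.452 + 0.0624 = 1.1470
τ₀ = 8FD/(πd³) = 8·582·72.0/(π·7.3³) = 335232/1222.1 = 274.3 MPa
τ_max = K·τ₀ = 1.1470 × 274.3 = 314.62 MPa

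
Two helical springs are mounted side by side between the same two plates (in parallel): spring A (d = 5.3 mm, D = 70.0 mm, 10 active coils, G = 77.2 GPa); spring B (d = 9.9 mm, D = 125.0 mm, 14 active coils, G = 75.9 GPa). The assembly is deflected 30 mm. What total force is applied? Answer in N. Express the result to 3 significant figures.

167 N

k_A = Gd⁴/(8D³N_a) = (77.2×10³)(5.3⁴)/(8·70.0³·10) = 2.2199 N/mm
k_B = Gd⁴/(8D³N_a) = (75.9×10³)(9.9⁴)/(8·125.0³·14) = 3.333 N/mm
Parallel: k_eq = 2.2199 + 3.333 = 5.5529 N/mm
F = k_eq·δ = 5.5529·30 = 166.59 N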